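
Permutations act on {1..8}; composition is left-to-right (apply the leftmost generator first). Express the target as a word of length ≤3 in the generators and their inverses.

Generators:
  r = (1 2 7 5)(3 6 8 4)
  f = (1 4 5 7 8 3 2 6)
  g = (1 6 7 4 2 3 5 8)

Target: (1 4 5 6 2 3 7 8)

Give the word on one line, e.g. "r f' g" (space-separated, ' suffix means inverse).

  after g': (1 8 5 3 2 4 7 6)
  after r: (1 4 5 6 2 3 7 8)

g' r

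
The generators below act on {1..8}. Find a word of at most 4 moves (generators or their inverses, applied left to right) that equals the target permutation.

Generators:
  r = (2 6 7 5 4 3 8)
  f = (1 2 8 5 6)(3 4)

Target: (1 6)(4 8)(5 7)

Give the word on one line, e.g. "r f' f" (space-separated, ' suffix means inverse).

f r

  after f: (1 2 8 5 6)(3 4)
  after r: (1 6)(4 8)(5 7)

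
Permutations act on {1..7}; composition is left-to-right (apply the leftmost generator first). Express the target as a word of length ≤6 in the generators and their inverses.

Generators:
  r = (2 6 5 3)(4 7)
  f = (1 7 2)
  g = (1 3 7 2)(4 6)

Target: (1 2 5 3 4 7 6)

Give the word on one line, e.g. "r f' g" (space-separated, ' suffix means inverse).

  after g: (1 3 7 2)(4 6)
  after r': (1 5 6 7 3 4 2)
  after f': (1 5 6)(3 4 7)
  after r': (1 6)(2 3 7 5)
  after r': (1 2 5 3 4 7 6)

g r' f' r' r'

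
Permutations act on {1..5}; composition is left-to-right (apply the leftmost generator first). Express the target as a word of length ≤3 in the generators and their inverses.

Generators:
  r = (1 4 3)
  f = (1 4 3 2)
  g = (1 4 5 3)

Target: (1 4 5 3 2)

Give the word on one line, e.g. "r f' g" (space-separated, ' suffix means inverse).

  after g: (1 4 5 3)
  after r': (4 5)
  after f: (1 4 5 3 2)

g r' f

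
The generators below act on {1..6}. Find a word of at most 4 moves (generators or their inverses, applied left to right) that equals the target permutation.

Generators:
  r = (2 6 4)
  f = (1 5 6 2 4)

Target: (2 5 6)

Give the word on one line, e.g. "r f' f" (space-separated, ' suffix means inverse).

f r' f'

  after f: (1 5 6 2 4)
  after r': (1 5 2 6 4)
  after f': (2 5 6)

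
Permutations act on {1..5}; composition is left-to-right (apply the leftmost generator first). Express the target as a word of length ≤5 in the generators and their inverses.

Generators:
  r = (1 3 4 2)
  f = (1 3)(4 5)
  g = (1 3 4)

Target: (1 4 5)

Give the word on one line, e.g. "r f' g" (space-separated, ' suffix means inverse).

  after f: (1 3)(4 5)
  after r': (2 4 5 3)
  after g: (1 3 2)(4 5)
  after r': (3 4 5)
  after g': (1 4 5)

f r' g r' g'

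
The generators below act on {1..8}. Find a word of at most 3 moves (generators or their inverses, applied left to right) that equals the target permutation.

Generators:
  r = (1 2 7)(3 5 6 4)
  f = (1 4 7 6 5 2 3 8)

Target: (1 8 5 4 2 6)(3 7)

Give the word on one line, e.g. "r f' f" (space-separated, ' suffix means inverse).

  after f': (1 8 3 2 5 6 7 4)
  after r: (1 8 5 4 2 6)(3 7)

f' r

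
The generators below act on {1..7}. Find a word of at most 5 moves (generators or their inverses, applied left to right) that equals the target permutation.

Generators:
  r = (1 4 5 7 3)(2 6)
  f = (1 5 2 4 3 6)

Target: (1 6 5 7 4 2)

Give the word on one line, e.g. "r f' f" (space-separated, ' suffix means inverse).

  after f': (1 6 3 4 2 5)
  after r': (1 2 4 6 7 5 3)
  after r': (1 6 5 7 4 2)

f' r' r'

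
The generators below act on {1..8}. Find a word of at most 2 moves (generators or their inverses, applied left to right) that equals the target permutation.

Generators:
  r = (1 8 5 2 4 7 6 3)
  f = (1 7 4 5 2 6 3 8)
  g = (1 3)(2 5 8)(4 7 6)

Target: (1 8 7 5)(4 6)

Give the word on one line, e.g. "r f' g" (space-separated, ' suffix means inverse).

  after r': (1 3 6 7 4 2 5 8)
  after f: (1 8 7 5)(4 6)

r' f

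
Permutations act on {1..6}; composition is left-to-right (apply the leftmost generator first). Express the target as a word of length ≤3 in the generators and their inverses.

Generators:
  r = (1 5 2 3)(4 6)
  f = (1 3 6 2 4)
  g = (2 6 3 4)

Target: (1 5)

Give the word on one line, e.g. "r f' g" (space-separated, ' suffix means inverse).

  after r: (1 5 2 3)(4 6)
  after g': (1 5 4 2 6 3)
  after f: (1 5)

r g' f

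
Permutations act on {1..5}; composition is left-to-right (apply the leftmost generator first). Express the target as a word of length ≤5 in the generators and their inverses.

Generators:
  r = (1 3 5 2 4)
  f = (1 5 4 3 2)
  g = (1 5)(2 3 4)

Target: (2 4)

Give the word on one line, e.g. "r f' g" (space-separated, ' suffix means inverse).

  after f': (1 2 3 4 5)
  after r: (1 4 2 5 3)
  after g': (1 3 5 2)
  after r': (2 4)

f' r g' r'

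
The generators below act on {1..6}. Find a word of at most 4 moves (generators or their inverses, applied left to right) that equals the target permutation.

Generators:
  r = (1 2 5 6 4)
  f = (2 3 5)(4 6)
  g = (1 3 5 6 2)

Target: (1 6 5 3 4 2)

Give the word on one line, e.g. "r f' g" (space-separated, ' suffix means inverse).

f' r r r

  after f': (2 5 3)(4 6)
  after r: (1 2 6)(3 5)
  after r: (1 5 3 6 2 4)
  after r: (1 6 5 3 4 2)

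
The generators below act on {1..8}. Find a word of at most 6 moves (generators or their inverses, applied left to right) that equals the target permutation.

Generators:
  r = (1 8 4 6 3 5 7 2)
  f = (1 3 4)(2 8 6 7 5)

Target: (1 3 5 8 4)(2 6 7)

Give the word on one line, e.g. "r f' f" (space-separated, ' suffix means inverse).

f f r' r' f

  after f: (1 3 4)(2 8 6 7 5)
  after f: (1 4 3)(2 6 5 8 7)
  after r': (1 8 5)(2 4 6 3)
  after r': (2 8 3 7 5)
  after f: (1 3 5 8 4)(2 6 7)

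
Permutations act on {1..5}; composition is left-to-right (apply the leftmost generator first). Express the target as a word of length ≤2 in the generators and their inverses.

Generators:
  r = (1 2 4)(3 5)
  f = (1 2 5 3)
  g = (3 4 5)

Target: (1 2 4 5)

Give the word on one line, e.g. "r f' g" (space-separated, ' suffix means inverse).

g' r

  after g': (3 5 4)
  after r: (1 2 4 5)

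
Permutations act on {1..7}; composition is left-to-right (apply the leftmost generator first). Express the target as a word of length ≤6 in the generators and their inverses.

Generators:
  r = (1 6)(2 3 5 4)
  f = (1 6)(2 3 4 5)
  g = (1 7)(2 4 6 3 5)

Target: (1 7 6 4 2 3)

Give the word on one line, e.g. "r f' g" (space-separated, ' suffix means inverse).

g' r r f

  after g': (1 7)(2 5 3 6 4)
  after r: (1 7 6 2 4 3)
  after r: (1 7)(3 6)(4 5)
  after f: (1 7 6 4 2 3)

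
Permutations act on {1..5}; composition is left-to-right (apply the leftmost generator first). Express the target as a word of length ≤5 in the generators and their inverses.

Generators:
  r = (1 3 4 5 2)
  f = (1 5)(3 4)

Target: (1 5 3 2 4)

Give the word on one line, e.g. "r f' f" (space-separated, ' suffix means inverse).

  after r: (1 3 4 5 2)
  after f': (1 4)(2 5)
  after f': (1 3 4 5 2)
  after r: (1 4 2 3 5)
  after r: (1 5 3 2 4)

r f' f' r r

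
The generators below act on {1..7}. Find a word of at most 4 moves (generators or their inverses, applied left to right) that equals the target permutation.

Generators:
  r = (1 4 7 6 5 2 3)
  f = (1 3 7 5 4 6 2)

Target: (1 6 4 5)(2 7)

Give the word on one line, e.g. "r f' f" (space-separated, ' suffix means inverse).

r f

  after r: (1 4 7 6 5 2 3)
  after f: (1 6 4 5)(2 7)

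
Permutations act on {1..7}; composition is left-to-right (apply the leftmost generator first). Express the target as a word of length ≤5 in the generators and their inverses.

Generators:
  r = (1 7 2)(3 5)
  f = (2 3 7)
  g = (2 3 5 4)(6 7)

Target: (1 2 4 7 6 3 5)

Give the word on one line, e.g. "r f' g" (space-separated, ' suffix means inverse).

  after r': (1 2 7)(3 5)
  after f': (1 7)(2 3 5)
  after r: (1 2 5)
  after g: (1 3 5)(2 4)(6 7)
  after f': (1 2 4 7 6 3 5)

r' f' r g f'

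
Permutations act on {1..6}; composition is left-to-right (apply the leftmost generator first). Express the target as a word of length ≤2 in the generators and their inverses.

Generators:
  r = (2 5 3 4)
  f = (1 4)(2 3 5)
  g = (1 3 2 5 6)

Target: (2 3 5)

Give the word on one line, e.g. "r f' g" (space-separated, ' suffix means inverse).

f' f'

  after f': (1 4)(2 5 3)
  after f': (2 3 5)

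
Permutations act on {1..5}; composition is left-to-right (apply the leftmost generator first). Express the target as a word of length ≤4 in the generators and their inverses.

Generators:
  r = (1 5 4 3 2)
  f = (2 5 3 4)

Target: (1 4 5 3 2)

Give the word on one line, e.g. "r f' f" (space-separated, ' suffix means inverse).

f r' f'

  after f: (2 5 3 4)
  after r': (1 2)(3 5 4)
  after f': (1 4 5 3 2)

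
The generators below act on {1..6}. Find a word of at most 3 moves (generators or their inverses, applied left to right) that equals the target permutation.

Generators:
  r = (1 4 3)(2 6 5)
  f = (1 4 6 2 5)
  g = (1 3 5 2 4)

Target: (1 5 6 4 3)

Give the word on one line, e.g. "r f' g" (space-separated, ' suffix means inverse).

f' f' g'

  after f': (1 5 2 6 4)
  after f': (1 2 4 5 6)
  after g': (1 5 6 4 3)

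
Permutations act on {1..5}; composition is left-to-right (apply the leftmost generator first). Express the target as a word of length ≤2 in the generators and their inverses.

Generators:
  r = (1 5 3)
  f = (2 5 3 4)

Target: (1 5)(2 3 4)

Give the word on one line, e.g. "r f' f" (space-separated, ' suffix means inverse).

  after f: (2 5 3 4)
  after r: (1 5)(2 3 4)

f r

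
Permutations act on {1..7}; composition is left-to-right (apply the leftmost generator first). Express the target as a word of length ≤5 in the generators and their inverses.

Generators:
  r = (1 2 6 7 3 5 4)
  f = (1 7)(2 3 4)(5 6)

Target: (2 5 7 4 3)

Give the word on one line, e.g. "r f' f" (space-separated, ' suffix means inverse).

r' f' r' f

  after r': (1 4 5 3 7 6 2)
  after f': (1 3)(2 7 5)(4 6)
  after r': (1 7 3 4 2 6 5)
  after f: (2 5 7 4 3)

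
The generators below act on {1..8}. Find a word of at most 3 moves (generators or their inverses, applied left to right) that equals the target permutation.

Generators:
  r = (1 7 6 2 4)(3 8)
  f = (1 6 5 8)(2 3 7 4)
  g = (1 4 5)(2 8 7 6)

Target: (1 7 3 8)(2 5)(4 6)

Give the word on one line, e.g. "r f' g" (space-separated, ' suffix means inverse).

  after f': (1 8 5 6)(2 4 7 3)
  after g: (1 7 3 8)(2 5)(4 6)

f' g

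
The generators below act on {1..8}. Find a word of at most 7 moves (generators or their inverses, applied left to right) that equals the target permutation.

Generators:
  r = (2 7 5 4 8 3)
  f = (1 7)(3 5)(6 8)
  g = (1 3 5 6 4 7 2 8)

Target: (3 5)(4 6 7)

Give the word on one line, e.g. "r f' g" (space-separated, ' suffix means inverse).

  after r: (2 7 5 4 8 3)
  after f: (1 7 3 2)(4 6 8 5)
  after g: (1 2 3 8 6)(5 7)
  after r: (1 7 4 8 6)
  after f': (3 5)(4 6 7)

r f g r f'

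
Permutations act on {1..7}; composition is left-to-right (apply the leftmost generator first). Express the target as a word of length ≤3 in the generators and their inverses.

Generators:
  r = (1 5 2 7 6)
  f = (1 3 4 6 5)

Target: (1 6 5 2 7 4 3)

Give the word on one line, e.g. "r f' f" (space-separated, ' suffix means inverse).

  after r: (1 5 2 7 6)
  after f': (1 6 5 2 7 4 3)

r f'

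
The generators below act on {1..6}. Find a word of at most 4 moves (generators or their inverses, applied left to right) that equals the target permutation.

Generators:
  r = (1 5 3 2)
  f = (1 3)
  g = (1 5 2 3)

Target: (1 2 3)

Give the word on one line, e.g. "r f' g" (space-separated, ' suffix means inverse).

g' r

  after g': (1 3 2 5)
  after r: (1 2 3)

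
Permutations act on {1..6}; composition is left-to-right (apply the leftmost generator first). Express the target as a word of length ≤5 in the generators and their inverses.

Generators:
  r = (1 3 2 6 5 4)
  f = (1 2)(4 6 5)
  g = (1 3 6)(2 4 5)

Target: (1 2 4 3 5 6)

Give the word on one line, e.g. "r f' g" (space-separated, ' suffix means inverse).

g' r' f f

  after g': (1 6 3)(2 5 4)
  after r': (1 2 6)(3 4)
  after f: (2 5 4 3 6)
  after f: (1 2 4 3 5 6)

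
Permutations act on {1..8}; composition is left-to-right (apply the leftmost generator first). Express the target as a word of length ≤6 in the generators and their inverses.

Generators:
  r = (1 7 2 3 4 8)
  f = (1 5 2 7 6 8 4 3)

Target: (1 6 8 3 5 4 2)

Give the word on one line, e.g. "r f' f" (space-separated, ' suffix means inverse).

  after r': (1 8 4 3 2 7)
  after f': (1 6 7 3 5)
  after r': (1 6)(2 7)(3 5 8 4)
  after r': (1 6 8 3 5 4 2)

r' f' r' r'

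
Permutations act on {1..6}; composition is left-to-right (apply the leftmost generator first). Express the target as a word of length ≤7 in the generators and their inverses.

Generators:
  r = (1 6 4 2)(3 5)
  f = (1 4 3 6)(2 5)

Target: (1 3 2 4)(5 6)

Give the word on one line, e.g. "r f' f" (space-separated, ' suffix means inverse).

r r f r r

  after r: (1 6 4 2)(3 5)
  after r: (1 4)(2 6)
  after f: (1 3 6 5 2)
  after r: (1 5)(2 6 3 4)
  after r: (1 3 2 4)(5 6)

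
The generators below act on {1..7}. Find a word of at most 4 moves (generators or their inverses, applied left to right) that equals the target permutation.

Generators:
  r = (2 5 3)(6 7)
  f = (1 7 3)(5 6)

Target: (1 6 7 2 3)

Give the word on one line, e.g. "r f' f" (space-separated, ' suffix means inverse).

r f' r' f

  after r: (2 5 3)(6 7)
  after f': (1 3 2 6)(5 7)
  after r': (1 5 6)(2 7)
  after f: (1 6 7 2 3)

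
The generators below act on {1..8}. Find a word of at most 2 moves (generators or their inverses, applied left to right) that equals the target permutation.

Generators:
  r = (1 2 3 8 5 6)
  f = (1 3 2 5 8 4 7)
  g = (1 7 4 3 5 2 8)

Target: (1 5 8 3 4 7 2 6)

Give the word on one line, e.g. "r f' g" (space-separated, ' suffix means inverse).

g' r

  after g': (1 8 2 5 3 4 7)
  after r: (1 5 8 3 4 7 2 6)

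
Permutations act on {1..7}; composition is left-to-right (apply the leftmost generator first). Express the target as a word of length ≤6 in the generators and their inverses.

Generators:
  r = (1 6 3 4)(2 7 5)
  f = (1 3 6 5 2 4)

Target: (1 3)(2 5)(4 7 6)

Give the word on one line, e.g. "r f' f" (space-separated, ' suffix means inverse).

  after f': (1 4 2 5 6 3)
  after r': (1 3 4 5)(2 7)
  after r': (1 6)(4 7 5)
  after f': (1 3)(2 5)(4 7 6)

f' r' r' f'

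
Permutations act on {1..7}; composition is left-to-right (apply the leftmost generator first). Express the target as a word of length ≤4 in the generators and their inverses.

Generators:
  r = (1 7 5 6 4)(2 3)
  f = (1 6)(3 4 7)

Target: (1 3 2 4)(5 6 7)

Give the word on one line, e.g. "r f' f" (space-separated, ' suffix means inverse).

  after r: (1 7 5 6 4)(2 3)
  after f': (1 4 6 3 2 7 5)
  after f': (1 3 2 4)(5 6 7)

r f' f'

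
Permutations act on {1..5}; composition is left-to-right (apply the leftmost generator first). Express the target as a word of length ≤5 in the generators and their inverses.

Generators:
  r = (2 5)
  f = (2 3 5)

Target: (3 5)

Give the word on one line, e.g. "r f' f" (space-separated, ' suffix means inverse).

f f r'

  after f: (2 3 5)
  after f: (2 5 3)
  after r': (3 5)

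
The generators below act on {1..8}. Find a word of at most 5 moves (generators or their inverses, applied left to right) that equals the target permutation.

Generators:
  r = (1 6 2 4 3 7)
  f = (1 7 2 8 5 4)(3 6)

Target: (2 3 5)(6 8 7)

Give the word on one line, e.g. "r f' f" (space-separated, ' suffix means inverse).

r r f' f'

  after r: (1 6 2 4 3 7)
  after r: (1 2 3)(4 7 6)
  after f': (1 7 3 4)(2 6 5 8)
  after f': (2 3 5)(6 8 7)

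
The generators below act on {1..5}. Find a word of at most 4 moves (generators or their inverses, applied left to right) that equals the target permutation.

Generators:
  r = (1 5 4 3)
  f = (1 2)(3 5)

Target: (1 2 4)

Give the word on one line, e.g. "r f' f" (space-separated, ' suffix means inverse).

  after f: (1 2)(3 5)
  after r': (1 2 3)(4 5)
  after r': (1 2 4)

f r' r'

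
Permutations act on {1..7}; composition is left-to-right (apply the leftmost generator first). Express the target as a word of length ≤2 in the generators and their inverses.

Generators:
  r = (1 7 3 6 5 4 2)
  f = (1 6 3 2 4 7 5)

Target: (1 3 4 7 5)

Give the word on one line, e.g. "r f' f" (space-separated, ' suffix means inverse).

  after r': (1 2 4 5 6 3 7)
  after f': (1 3 4 7 5)

r' f'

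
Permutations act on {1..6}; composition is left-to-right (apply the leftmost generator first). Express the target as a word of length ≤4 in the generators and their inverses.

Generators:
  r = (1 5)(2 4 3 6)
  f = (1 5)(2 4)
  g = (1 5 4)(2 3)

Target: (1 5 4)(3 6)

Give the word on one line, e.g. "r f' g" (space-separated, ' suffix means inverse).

f r g

  after f: (1 5)(2 4)
  after r: (2 3 6)
  after g: (1 5 4)(3 6)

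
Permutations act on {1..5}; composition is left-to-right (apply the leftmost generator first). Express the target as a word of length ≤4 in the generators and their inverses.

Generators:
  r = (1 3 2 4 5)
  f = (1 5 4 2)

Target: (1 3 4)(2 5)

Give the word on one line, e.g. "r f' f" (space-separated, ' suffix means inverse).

r f'

  after r: (1 3 2 4 5)
  after f': (1 3 4)(2 5)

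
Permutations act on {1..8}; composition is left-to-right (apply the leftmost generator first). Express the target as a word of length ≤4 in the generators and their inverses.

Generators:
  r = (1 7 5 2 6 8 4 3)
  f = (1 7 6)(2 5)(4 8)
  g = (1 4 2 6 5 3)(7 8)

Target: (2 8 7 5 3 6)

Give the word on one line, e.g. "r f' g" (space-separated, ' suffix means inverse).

  after g: (1 4 2 6 5 3)(7 8)
  after f: (1 8 6 2)(3 7 4 5)
  after g: (1 7 2 4 3 8 5)
  after r': (2 8 7 5 3 6)

g f g r'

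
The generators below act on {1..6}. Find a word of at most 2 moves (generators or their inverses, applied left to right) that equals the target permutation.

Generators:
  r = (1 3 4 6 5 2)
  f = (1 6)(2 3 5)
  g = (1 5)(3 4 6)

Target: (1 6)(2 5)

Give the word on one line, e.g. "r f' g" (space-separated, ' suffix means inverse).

r g'

  after r: (1 3 4 6 5 2)
  after g': (1 6)(2 5)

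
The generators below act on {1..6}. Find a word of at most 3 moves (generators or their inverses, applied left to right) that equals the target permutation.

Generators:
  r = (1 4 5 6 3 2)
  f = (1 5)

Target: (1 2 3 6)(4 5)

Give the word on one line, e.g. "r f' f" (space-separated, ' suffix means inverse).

  after r': (1 2 3 6 5 4)
  after f': (1 2 3 6)(4 5)

r' f'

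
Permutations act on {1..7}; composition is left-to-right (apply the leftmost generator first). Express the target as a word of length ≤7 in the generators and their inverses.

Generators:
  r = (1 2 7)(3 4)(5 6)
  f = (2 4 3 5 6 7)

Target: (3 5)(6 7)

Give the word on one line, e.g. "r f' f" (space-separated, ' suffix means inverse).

f' r r r f

  after f': (2 7 6 5 3 4)
  after r: (1 2)(4 7 5)
  after r: (1 7 6 5 3 4)
  after r: (2 7 5 4)
  after f: (3 5)(6 7)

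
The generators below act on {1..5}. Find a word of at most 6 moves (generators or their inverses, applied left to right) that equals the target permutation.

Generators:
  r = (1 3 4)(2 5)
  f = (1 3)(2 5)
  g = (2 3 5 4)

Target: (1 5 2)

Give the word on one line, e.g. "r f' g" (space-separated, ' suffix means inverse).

f' r' g r' g'

  after f': (1 3)(2 5)
  after r': (3 4)
  after g: (2 3)(4 5)
  after r': (1 4 2)(3 5)
  after g': (1 5 2)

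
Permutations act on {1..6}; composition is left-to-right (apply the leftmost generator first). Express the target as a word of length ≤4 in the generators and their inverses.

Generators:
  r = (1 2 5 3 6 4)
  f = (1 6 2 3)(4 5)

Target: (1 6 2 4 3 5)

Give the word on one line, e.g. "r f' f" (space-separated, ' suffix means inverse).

f' r

  after f': (1 3 2 6)(4 5)
  after r: (1 6 2 4 3 5)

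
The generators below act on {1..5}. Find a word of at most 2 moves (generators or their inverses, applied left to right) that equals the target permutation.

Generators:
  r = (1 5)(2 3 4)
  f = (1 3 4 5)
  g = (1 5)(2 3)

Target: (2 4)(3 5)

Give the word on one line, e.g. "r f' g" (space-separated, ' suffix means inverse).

  after r: (1 5)(2 3 4)
  after f: (2 4)(3 5)

r f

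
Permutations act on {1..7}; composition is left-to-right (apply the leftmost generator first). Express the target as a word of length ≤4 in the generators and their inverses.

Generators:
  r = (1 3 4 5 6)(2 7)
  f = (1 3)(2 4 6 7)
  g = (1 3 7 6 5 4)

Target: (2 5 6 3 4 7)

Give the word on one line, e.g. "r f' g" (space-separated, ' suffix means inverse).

f' f' f' g'

  after f': (1 3)(2 7 6 4)
  after f': (2 6)(4 7)
  after f': (1 3)(2 4 6 7)
  after g': (2 5 6 3 4 7)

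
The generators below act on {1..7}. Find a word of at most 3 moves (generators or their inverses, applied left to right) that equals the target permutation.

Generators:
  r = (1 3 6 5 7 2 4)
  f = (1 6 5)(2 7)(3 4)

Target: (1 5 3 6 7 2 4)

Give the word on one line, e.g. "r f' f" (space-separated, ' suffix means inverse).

f' f' r

  after f': (1 5 6)(2 7)(3 4)
  after f': (1 6 5)
  after r: (1 5 3 6 7 2 4)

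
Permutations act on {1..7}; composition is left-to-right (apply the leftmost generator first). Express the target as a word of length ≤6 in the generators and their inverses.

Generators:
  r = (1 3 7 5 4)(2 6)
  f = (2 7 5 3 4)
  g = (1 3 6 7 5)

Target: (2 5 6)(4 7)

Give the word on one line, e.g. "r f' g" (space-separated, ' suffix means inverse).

r' r' r' g g

  after r': (1 4 5 7 3)(2 6)
  after r': (1 5 3 4 7)
  after r': (1 7 4 3 5)(2 6)
  after g: (1 5 3)(2 7 4 6)
  after g: (2 5 6)(4 7)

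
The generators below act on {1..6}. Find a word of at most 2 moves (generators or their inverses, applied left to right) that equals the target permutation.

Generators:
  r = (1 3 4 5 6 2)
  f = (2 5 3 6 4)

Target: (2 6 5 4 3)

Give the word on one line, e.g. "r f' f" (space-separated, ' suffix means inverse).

  after f': (2 4 6 3 5)
  after f': (2 6 5 4 3)

f' f'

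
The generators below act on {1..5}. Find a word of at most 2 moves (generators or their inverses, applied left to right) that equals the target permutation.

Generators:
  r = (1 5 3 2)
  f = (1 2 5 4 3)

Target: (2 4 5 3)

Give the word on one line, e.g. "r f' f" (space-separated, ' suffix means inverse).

r' f'

  after r': (1 2 3 5)
  after f': (2 4 5 3)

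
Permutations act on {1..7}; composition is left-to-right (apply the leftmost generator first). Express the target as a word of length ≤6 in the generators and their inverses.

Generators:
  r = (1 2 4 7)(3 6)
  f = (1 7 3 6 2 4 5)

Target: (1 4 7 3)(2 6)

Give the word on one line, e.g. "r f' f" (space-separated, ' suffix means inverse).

  after r: (1 2 4 7)(3 6)
  after f: (1 4 3 2 5)
  after f: (1 5 7 3 4 6 2)
  after r: (1 5)(3 7 6 4)
  after f': (1 4 7 3)(2 6)

r f f r f'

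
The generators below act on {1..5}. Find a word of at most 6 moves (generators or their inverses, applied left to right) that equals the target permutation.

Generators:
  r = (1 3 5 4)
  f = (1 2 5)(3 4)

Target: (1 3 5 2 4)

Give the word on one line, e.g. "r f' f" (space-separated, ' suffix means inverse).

f' r r r

  after f': (1 5 2)(3 4)
  after r: (1 4 5 2 3)
  after r: (2 5)
  after r: (1 3 5 2 4)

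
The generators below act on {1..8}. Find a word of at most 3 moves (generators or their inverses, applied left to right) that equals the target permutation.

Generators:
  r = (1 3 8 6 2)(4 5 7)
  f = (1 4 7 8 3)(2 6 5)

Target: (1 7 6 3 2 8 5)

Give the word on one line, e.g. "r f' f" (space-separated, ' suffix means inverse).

  after r: (1 3 8 6 2)(4 5 7)
  after r: (1 8 2 3 6)(4 7 5)
  after f': (1 7 6 3 2 8 5)

r r f'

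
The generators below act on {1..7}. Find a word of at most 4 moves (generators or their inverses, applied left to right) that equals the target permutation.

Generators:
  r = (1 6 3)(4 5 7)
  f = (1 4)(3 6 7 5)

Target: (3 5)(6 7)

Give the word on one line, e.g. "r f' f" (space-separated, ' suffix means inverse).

  after r: (1 6 3)(4 5 7)
  after f': (1 3 4 7)(5 6)
  after r: (3 5)(6 7)

r f' r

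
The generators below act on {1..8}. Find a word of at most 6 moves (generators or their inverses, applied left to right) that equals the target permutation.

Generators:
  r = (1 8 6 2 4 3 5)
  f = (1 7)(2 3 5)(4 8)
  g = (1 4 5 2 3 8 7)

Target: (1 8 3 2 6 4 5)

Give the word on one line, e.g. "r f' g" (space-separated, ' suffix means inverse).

  after r: (1 8 6 2 4 3 5)
  after f': (1 4 2 8 6 5 7)
  after r: (1 3 5 7 8 2 6)
  after g: (1 8 3 2 6 4 5)

r f' r g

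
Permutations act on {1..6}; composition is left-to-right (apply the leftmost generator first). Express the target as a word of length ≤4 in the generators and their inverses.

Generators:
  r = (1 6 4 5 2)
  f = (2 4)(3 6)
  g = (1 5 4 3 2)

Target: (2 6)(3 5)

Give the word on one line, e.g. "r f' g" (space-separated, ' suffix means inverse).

  after f': (2 4)(3 6)
  after r': (1 2 6 3)(4 5)
  after g: (2 6)(3 5)

f' r' g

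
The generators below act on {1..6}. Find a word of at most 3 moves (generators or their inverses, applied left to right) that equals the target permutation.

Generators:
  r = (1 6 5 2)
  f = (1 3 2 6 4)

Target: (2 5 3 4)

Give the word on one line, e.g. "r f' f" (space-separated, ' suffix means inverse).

  after f: (1 3 2 6 4)
  after r: (1 3)(2 5)(4 6)
  after f': (2 5 3 4)

f r f'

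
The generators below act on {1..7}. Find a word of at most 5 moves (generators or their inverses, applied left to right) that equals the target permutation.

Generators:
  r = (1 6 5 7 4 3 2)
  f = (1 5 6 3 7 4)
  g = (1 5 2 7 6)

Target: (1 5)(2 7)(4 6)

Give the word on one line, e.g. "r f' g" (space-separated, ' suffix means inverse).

g r g f'

  after g: (1 5 2 7 6)
  after r: (1 7 5)(2 4 3)
  after g: (1 6)(2 4 3 7)
  after f': (1 5)(2 7)(4 6)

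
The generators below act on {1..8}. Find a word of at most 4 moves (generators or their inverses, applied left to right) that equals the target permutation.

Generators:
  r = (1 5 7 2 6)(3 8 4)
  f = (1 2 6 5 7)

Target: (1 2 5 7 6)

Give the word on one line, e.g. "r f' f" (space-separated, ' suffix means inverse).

f' r f r'

  after f': (1 7 5 6 2)
  after r: (1 2 5)(3 8 4)
  after f: (1 6 5 2 7)(3 8 4)
  after r': (1 2 5 7 6)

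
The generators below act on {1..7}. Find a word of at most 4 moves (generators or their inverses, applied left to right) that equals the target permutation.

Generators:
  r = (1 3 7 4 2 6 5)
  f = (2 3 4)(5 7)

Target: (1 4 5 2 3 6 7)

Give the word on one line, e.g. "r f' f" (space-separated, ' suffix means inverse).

  after f': (2 4 3)(5 7)
  after r: (1 3 6 5 4 7)
  after f: (1 4 5 2 3 6 7)

f' r f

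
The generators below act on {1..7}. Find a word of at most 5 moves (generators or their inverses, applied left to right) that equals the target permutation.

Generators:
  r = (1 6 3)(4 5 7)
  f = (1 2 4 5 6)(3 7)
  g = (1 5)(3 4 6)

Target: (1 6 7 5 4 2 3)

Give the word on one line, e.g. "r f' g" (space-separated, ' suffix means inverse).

  after g': (1 5)(3 6 4)
  after f: (1 6 5 2 4 7 3)
  after r': (2 7 6 4 5)
  after g': (1 5 2 7 4)(3 6)
  after f: (1 6 7 5 4 2 3)

g' f r' g' f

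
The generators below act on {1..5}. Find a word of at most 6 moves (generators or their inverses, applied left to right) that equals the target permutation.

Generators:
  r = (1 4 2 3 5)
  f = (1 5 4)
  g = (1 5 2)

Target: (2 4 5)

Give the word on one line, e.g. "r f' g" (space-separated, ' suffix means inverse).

g g f g

  after g: (1 5 2)
  after g: (1 2 5)
  after f: (1 2 4)
  after g: (2 4 5)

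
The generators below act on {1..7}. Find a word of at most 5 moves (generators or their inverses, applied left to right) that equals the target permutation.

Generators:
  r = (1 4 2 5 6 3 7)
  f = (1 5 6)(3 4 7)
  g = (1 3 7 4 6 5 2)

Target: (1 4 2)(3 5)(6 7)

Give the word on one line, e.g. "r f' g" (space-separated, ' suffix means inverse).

g g r' f

  after g: (1 3 7 4 6 5 2)
  after g: (1 7 6 2 3 4 5)
  after r': (1 3)(2 6 4)(5 7)
  after f: (1 4 2)(3 5)(6 7)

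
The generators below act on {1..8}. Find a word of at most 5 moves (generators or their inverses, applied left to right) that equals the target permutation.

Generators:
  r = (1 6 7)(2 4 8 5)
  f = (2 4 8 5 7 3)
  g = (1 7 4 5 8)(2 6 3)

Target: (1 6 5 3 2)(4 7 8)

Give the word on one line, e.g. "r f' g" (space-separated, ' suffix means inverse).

g' g' f r'

  after g': (1 8 5 4 7)(2 3 6)
  after g': (1 5 7 8 4)(2 6 3)
  after f: (1 7 5 3 4)(2 6)
  after r': (1 6 5 3 2)(4 7 8)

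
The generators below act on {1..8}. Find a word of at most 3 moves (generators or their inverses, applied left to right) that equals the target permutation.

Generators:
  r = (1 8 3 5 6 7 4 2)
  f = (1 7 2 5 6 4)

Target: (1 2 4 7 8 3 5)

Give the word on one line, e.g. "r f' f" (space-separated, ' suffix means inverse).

f' r

  after f': (1 4 6 5 2 7)
  after r: (1 2 4 7 8 3 5)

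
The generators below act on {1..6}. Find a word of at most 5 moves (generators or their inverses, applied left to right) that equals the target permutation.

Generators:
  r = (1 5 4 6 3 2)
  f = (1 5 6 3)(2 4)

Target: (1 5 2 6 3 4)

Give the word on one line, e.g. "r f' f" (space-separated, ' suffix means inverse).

r r f f r'

  after r: (1 5 4 6 3 2)
  after r: (1 4 3)(2 5 6)
  after f: (1 2 6 4)(3 5)
  after f: (1 4 5)(2 3 6)
  after r': (1 5 2 6 3 4)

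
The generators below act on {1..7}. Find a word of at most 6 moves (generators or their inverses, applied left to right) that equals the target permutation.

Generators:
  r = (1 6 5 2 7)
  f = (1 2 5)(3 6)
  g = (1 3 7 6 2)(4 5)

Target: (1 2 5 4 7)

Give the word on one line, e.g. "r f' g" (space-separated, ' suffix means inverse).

  after g': (1 2 6 7 3)(4 5)
  after r: (1 7 3 6)(2 5 4)
  after f': (1 7 6 5 4)
  after r': (1 2 5 4 7)

g' r f' r'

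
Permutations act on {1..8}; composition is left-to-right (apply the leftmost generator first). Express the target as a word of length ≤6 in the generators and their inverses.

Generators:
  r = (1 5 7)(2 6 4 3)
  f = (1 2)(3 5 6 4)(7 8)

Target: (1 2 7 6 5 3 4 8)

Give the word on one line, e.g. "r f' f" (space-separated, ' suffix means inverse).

  after f: (1 2)(3 5 6 4)(7 8)
  after f: (3 6)(4 5)
  after r: (1 5 3 4 7)(2 6)
  after f': (1 3 6)(2 5 4 8 7)
  after r: (1 2 7 6 5 3 4 8)

f f r f' r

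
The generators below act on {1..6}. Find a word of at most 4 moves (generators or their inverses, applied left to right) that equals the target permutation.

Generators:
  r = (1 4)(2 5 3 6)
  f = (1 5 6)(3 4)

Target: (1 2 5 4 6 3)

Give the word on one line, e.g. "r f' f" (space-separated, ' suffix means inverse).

f' r

  after f': (1 6 5)(3 4)
  after r: (1 2 5 4 6 3)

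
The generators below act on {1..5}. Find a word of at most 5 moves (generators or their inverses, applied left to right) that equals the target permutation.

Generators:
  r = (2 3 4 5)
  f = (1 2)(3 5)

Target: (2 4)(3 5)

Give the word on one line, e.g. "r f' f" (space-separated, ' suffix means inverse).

  after r': (2 5 4 3)
  after r': (2 4)(3 5)
  after f': (1 2 4)
  after f': (2 4)(3 5)

r' r' f' f'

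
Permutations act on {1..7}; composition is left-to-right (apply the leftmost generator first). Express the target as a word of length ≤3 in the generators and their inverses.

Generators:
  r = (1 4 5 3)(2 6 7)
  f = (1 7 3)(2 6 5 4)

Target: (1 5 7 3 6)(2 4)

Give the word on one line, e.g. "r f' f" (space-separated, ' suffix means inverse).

f f r'

  after f: (1 7 3)(2 6 5 4)
  after f: (1 3 7)(2 5)(4 6)
  after r': (1 5 7 3 6)(2 4)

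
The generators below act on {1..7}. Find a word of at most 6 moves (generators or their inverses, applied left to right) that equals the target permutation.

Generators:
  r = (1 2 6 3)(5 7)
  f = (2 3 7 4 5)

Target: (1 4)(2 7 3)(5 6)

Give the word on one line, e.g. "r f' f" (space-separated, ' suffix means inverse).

f' r' f f r

  after f': (2 5 4 7 3)
  after r': (1 3)(2 7 6)(4 5)
  after f: (1 7 6 3)(2 4)
  after f: (1 4 3)(2 5)(6 7)
  after r: (1 4)(2 7 3)(5 6)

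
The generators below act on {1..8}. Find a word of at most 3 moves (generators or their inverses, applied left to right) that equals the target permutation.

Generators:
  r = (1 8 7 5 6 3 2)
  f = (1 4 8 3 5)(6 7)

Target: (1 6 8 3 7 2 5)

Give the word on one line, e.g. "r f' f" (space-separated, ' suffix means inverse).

  after r': (1 2 3 6 5 7 8)
  after r': (1 3 5 8 2 6 7)
  after r': (1 6 8 3 7 2 5)

r' r' r'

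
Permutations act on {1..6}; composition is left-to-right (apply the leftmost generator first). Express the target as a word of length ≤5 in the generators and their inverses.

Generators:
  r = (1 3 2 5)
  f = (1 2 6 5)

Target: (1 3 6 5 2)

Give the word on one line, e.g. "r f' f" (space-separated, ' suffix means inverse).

r' f f r'

  after r': (1 5 2 3)
  after f: (2 3)(5 6)
  after f: (1 2 3 6)
  after r': (1 3 6 5 2)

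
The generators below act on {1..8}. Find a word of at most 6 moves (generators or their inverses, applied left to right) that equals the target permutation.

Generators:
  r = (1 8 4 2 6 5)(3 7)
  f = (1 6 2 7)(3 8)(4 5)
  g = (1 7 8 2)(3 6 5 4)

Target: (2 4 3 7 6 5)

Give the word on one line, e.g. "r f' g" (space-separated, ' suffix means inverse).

r' g f r

  after r': (1 5 6 2 4 8)(3 7)
  after g: (1 4 2 3 8 7 6)
  after f: (1 5 4 7 2 8)
  after r: (2 4 3 7 6 5)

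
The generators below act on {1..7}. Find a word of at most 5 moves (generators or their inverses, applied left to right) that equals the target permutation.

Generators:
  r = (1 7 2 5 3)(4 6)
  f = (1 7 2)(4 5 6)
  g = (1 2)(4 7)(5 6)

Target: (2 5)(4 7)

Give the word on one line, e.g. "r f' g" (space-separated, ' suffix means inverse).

  after f': (1 2 7)(4 6 5)
  after g: (2 4 5 7)
  after f': (1 2 6 5)
  after g': (2 5)(4 7)

f' g f' g'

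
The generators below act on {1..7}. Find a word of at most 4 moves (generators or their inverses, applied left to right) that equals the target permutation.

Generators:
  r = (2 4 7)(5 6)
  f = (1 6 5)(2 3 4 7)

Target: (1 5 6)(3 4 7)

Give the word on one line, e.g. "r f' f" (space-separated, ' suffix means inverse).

f f r r

  after f: (1 6 5)(2 3 4 7)
  after f: (1 5 6)(2 4)(3 7)
  after r: (1 6)(2 7 3)
  after r: (1 5 6)(3 4 7)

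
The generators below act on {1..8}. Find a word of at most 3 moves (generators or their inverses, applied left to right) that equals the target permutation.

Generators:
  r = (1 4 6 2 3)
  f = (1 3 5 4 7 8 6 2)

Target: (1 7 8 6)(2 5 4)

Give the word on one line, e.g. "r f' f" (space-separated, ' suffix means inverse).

r f

  after r: (1 4 6 2 3)
  after f: (1 7 8 6)(2 5 4)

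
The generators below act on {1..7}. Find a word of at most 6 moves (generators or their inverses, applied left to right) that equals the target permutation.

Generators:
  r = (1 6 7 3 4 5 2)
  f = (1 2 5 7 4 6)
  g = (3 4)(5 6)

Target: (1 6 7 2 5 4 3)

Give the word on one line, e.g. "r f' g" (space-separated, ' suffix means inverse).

f' g' f r'

  after f': (1 6 4 7 5 2)
  after g': (1 5 2)(3 4 7 6)
  after f: (1 7)(3 6)
  after r': (1 6 7 2 5 4 3)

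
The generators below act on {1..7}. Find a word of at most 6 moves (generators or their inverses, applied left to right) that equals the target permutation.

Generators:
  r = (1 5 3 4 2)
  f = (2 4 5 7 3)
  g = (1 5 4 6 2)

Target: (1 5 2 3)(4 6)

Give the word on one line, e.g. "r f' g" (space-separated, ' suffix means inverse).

  after g: (1 5 4 6 2)
  after f': (1 4 6 3 7 5 2)
  after r: (1 2 5)(3 7)(4 6)
  after f': (1 3 5)(2 4 6)
  after r': (1 5 2 3)(4 6)

g f' r f' r'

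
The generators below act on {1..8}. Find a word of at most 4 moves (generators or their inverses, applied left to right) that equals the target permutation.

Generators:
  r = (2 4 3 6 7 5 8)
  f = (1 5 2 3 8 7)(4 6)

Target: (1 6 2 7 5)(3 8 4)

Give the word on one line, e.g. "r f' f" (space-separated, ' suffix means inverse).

f' r'

  after f': (1 7 8 3 2 5)(4 6)
  after r': (1 6 2 7 5)(3 8 4)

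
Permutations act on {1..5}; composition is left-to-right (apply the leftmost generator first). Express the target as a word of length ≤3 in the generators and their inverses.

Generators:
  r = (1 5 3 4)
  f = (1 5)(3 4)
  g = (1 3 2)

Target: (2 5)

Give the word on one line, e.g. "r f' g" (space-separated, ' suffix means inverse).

f' g' r'

  after f': (1 5)(3 4)
  after g': (1 5 2 3 4)
  after r': (2 5)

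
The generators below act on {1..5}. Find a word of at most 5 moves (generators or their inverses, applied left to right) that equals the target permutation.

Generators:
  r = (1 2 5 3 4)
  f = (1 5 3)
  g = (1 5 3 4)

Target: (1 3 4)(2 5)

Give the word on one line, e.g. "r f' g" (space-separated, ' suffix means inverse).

  after r': (1 4 3 5 2)
  after f': (1 4 5 2 3)
  after g': (1 3 4)(2 5)

r' f' g'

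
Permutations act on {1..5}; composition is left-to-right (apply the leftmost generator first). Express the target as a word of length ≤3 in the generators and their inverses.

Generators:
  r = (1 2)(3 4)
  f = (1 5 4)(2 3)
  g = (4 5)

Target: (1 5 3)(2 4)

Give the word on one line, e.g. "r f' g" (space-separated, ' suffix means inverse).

f r'

  after f: (1 5 4)(2 3)
  after r': (1 5 3)(2 4)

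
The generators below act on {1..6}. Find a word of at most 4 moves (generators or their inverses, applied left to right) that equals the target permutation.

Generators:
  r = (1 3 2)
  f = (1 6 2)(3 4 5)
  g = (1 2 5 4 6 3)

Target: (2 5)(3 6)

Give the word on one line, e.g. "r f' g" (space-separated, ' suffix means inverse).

  after f': (1 2 6)(3 5 4)
  after g': (2 4 6 3)
  after r': (1 2 4 6)
  after g': (2 5)(3 6)

f' g' r' g'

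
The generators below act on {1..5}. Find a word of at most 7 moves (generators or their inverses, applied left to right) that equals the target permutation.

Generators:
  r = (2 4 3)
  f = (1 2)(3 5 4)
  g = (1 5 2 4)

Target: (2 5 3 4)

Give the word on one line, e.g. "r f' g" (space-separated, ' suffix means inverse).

g' f g f g'

  after g': (1 4 2 5)
  after f: (1 3 5 2 4)
  after g: (1 3 2)(4 5)
  after f: (1 5 3)
  after g': (2 5 3 4)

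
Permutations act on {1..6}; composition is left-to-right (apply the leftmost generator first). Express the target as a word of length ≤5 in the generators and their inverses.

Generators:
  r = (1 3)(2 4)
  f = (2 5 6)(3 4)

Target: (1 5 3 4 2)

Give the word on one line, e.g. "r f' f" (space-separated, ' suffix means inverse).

r f' r' f

  after r: (1 3)(2 4)
  after f': (1 4 6 5 2 3)
  after r': (1 2)(4 6 5)
  after f: (1 5 3 4 2)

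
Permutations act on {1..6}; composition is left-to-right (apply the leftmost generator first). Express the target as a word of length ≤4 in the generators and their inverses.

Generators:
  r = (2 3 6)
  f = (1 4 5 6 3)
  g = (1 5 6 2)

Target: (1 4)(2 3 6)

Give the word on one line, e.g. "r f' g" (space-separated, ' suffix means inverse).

  after r: (2 3 6)
  after g: (1 5 6)(2 3)
  after f': (1 4)(2 6 3)
  after r': (1 4)(2 3 6)

r g f' r'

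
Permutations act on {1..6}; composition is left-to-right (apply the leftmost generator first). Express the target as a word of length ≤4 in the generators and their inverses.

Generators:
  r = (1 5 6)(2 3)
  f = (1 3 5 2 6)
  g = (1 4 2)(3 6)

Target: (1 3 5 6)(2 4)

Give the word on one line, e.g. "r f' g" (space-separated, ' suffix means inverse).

  after g': (1 2 4)(3 6)
  after f': (1 5 3 2 4 6)
  after r': (2 4 5)
  after f: (1 3 5 6)(2 4)

g' f' r' f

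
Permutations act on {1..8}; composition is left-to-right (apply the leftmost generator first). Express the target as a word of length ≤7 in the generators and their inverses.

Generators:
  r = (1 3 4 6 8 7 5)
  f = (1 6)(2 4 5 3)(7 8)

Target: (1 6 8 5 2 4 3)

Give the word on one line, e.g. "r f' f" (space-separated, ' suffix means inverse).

r f' r' f' r'

  after r: (1 3 4 6 8 7 5)
  after f': (1 5 6 7 4)(2 3)
  after r': (1 7 3 2)(4 5)(6 8)
  after f': (1 8)(2 6 7 5)
  after r': (1 6 8 5 2 4 3)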